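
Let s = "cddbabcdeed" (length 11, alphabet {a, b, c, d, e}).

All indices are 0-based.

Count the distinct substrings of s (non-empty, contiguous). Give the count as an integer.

rank | idx | suffix
   0 |   4 | abcdeed
   1 |   3 | babcdeed
   2 |   5 | bcdeed
   3 |   0 | cddbabcdeed
   4 |   6 | cdeed
   5 |  10 | d
   6 |   2 | dbabcdeed
   7 |   1 | ddbabcdeed
   8 |   7 | deed
   9 |   9 | ed
  10 |   8 | eed

SA = [4, 3, 5, 0, 6, 10, 2, 1, 7, 9, 8]
rank  pair      lcp
   1  s[4:],s[3:]  0  ''
   2  s[3:],s[5:]  1  'b'
   3  s[5:],s[0:]  0  ''
   4  s[0:],s[6:]  2  'cd'
   5  s[6:],s[10:]  0  ''
   6  s[10:],s[2:]  1  'd'
   7  s[2:],s[1:]  1  'd'
   8  s[1:],s[7:]  1  'd'
   9  s[7:],s[9:]  0  ''
  10  s[9:],s[8:]  1  'e'

n(n+1)/2 = 11·12/2 = 66
Σ LCP = 0 + 0 + 1 + 0 + 2 + 0 + 1 + 1 + 1 + 0 + 1 = 7
distinct = 66 − 7 = 59

59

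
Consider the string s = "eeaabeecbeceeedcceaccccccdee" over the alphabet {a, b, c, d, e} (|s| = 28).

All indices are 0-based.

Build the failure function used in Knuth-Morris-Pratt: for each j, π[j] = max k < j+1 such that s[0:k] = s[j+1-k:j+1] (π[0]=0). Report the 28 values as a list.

[0, 1, 0, 0, 0, 1, 2, 0, 0, 1, 0, 1, 2, 2, 0, 0, 0, 1, 0, 0, 0, 0, 0, 0, 0, 0, 1, 2]

π[0] = 0
j=1 s[j]='e': π[1]=1 (border 'e')
j=2 s[j]='a': k: 1→0; π[2]=0 (border '')
j=3 s[j]='a': π[3]=0 (border '')
j=4 s[j]='b': π[4]=0 (border '')
j=5 s[j]='e': π[5]=1 (border 'e')
j=6 s[j]='e': π[6]=2 (border 'ee')
j=7 s[j]='c': k: 2→1→0; π[7]=0 (border '')
j=8 s[j]='b': π[8]=0 (border '')
j=9 s[j]='e': π[9]=1 (border 'e')
j=10 s[j]='c': k: 1→0; π[10]=0 (border '')
j=11 s[j]='e': π[11]=1 (border 'e')
j=12 s[j]='e': π[12]=2 (border 'ee')
j=13 s[j]='e': k: 2→1; π[13]=2 (border 'ee')
j=14 s[j]='d': k: 2→1→0; π[14]=0 (border '')
j=15 s[j]='c': π[15]=0 (border '')
j=16 s[j]='c': π[16]=0 (border '')
j=17 s[j]='e': π[17]=1 (border 'e')
j=18 s[j]='a': k: 1→0; π[18]=0 (border '')
j=19 s[j]='c': π[19]=0 (border '')
j=20 s[j]='c': π[20]=0 (border '')
j=21 s[j]='c': π[21]=0 (border '')
j=22 s[j]='c': π[22]=0 (border '')
j=23 s[j]='c': π[23]=0 (border '')
j=24 s[j]='c': π[24]=0 (border '')
j=25 s[j]='d': π[25]=0 (border '')
j=26 s[j]='e': π[26]=1 (border 'e')
j=27 s[j]='e': π[27]=2 (border 'ee')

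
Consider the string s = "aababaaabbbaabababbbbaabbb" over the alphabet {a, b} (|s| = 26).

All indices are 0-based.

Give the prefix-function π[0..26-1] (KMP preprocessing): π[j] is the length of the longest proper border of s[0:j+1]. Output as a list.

[0, 1, 0, 1, 0, 1, 2, 2, 3, 0, 0, 1, 2, 3, 4, 5, 6, 0, 0, 0, 0, 1, 2, 3, 0, 0]

π[0] = 0
j=1 s[j]='a': π[1]=1 (border 'a')
j=2 s[j]='b': k: 1→0; π[2]=0 (border '')
j=3 s[j]='a': π[3]=1 (border 'a')
j=4 s[j]='b': k: 1→0; π[4]=0 (border '')
j=5 s[j]='a': π[5]=1 (border 'a')
j=6 s[j]='a': π[6]=2 (border 'aa')
j=7 s[j]='a': k: 2→1; π[7]=2 (border 'aa')
j=8 s[j]='b': π[8]=3 (border 'aab')
j=9 s[j]='b': k: 3→0; π[9]=0 (border '')
j=10 s[j]='b': π[10]=0 (border '')
j=11 s[j]='a': π[11]=1 (border 'a')
j=12 s[j]='a': π[12]=2 (border 'aa')
j=13 s[j]='b': π[13]=3 (border 'aab')
j=14 s[j]='a': π[14]=4 (border 'aaba')
j=15 s[j]='b': π[15]=5 (border 'aabab')
j=16 s[j]='a': π[16]=6 (border 'aababa')
j=17 s[j]='b': k: 6→1→0; π[17]=0 (border '')
j=18 s[j]='b': π[18]=0 (border '')
j=19 s[j]='b': π[19]=0 (border '')
j=20 s[j]='b': π[20]=0 (border '')
j=21 s[j]='a': π[21]=1 (border 'a')
j=22 s[j]='a': π[22]=2 (border 'aa')
j=23 s[j]='b': π[23]=3 (border 'aab')
j=24 s[j]='b': k: 3→0; π[24]=0 (border '')
j=25 s[j]='b': π[25]=0 (border '')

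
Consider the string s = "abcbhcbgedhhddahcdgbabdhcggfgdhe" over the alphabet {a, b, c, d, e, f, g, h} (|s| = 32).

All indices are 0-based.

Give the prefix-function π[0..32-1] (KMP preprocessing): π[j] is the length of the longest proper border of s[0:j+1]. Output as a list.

π[0] = 0
j=1 s[j]='b': π[1]=0 (border '')
j=2 s[j]='c': π[2]=0 (border '')
j=3 s[j]='b': π[3]=0 (border '')
j=4 s[j]='h': π[4]=0 (border '')
j=5 s[j]='c': π[5]=0 (border '')
j=6 s[j]='b': π[6]=0 (border '')
j=7 s[j]='g': π[7]=0 (border '')
j=8 s[j]='e': π[8]=0 (border '')
j=9 s[j]='d': π[9]=0 (border '')
j=10 s[j]='h': π[10]=0 (border '')
j=11 s[j]='h': π[11]=0 (border '')
j=12 s[j]='d': π[12]=0 (border '')
j=13 s[j]='d': π[13]=0 (border '')
j=14 s[j]='a': π[14]=1 (border 'a')
j=15 s[j]='h': k: 1→0; π[15]=0 (border '')
j=16 s[j]='c': π[16]=0 (border '')
j=17 s[j]='d': π[17]=0 (border '')
j=18 s[j]='g': π[18]=0 (border '')
j=19 s[j]='b': π[19]=0 (border '')
j=20 s[j]='a': π[20]=1 (border 'a')
j=21 s[j]='b': π[21]=2 (border 'ab')
j=22 s[j]='d': k: 2→0; π[22]=0 (border '')
j=23 s[j]='h': π[23]=0 (border '')
j=24 s[j]='c': π[24]=0 (border '')
j=25 s[j]='g': π[25]=0 (border '')
j=26 s[j]='g': π[26]=0 (border '')
j=27 s[j]='f': π[27]=0 (border '')
j=28 s[j]='g': π[28]=0 (border '')
j=29 s[j]='d': π[29]=0 (border '')
j=30 s[j]='h': π[30]=0 (border '')
j=31 s[j]='e': π[31]=0 (border '')

[0, 0, 0, 0, 0, 0, 0, 0, 0, 0, 0, 0, 0, 0, 1, 0, 0, 0, 0, 0, 1, 2, 0, 0, 0, 0, 0, 0, 0, 0, 0, 0]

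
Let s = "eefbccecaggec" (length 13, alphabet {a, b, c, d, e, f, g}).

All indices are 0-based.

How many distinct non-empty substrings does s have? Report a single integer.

83

rank→(start, suffix):
  0 → (8, 'aggec')
  1 → (3, 'bccecaggec')
  2 → (12, 'c')
  3 → (7, 'caggec')
  4 → (4, 'ccecaggec')
  5 → (5, 'cecaggec')
  6 → (11, 'ec')
  7 → (6, 'ecaggec')
  8 → (0, 'eefbccecaggec')
  9 → (1, 'efbccecaggec')
  10 → (2, 'fbccecaggec')
  11 → (10, 'gec')
  12 → (9, 'ggec')

SA = [8, 3, 12, 7, 4, 5, 11, 6, 0, 1, 2, 10, 9]
rank  pair      lcp
   1  s[8:],s[3:]  0  ''
   2  s[3:],s[12:]  0  ''
   3  s[12:],s[7:]  1  'c'
   4  s[7:],s[4:]  1  'c'
   5  s[4:],s[5:]  1  'c'
   6  s[5:],s[11:]  0  ''
   7  s[11:],s[6:]  2  'ec'
   8  s[6:],s[0:]  1  'e'
   9  s[0:],s[1:]  1  'e'
  10  s[1:],s[2:]  0  ''
  11  s[2:],s[10:]  0  ''
  12  s[10:],s[9:]  1  'g'

n(n+1)/2 = 13·14/2 = 91
Σ LCP = 0 + 0 + 0 + 1 + 1 + 1 + 0 + 2 + 1 + 1 + 0 + 0 + 1 = 8
distinct = 91 − 8 = 83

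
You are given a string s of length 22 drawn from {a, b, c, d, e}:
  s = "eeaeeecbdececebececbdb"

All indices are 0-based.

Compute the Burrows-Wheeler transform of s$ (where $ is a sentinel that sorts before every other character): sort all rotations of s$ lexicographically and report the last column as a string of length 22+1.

bedcceeeeeebbeccecbd$ea

rank  rotation                 last
    0  $eeaeeecbdececebececbdb  b
    1  aeeecbdececebececbdb$ee  e
    2  b$eeaeeecbdececebececbd  d
    3  bdb$eeaeeecbdececebecec  c
    4  bdececebececbdb$eeaeeec  c
    5  bececbdb$eeaeeecbdecece  e
    6  cbdb$eeaeeecbdececebece  e
    7  cbdececebececbdb$eeaeee  e
    8  cebececbdb$eeaeeecbdece  e
    9  cecbdb$eeaeeecbdececebe  e
   10  cecebececbdb$eeaeeecbde  e
   11  db$eeaeeecbdececebececb  b
   12  dececebececbdb$eeaeeecb  b
   13  eaeeecbdececebececbdb$e  e
   14  ebececbdb$eeaeeecbdecec  c
   15  ecbdb$eeaeeecbdececebec  c
   16  ecbdececebececbdb$eeaee  e
   17  ecebececbdb$eeaeeecbdec  c
   18  ececbdb$eeaeeecbdececeb  b
   19  ececebececbdb$eeaeeecbd  d
   20  eeaeeecbdececebececbdb$  $
   21  eecbdececebececbdb$eeae  e
   22  eeecbdececebececbdb$eea  a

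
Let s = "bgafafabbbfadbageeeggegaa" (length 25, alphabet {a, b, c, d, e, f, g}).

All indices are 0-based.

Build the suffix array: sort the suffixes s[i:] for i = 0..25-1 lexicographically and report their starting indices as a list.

rank→(start, suffix):
  0 → (24, 'a')
  1 → (23, 'aa')
  2 → (6, 'abbbfadbageeeggegaa')
  3 → (11, 'adbageeeggegaa')
  4 → (4, 'afabbbfadbageeeggegaa')
  5 → (2, 'afafabbbfadbageeeggegaa')
  6 → (14, 'ageeeggegaa')
  7 → (13, 'bageeeggegaa')
  8 → (7, 'bbbfadbageeeggegaa')
  9 → (8, 'bbfadbageeeggegaa')
  10 → (9, 'bfadbageeeggegaa')
  11 → (0, 'bgafafabbbfadbageeeggegaa')
  12 → (12, 'dbageeeggegaa')
  13 → (16, 'eeeggegaa')
  14 → (17, 'eeggegaa')
  15 → (21, 'egaa')
  16 → (18, 'eggegaa')
  17 → (5, 'fabbbfadbageeeggegaa')
  18 → (10, 'fadbageeeggegaa')
  19 → (3, 'fafabbbfadbageeeggegaa')
  20 → (22, 'gaa')
  21 → (1, 'gafafabbbfadbageeeggegaa')
  22 → (15, 'geeeggegaa')
  23 → (20, 'gegaa')
  24 → (19, 'ggegaa')

[24, 23, 6, 11, 4, 2, 14, 13, 7, 8, 9, 0, 12, 16, 17, 21, 18, 5, 10, 3, 22, 1, 15, 20, 19]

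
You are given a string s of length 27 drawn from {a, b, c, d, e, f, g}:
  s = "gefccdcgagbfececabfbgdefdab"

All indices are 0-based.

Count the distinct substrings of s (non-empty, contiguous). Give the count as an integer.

rank | idx | suffix
   0 |  25 | ab
   1 |  16 | abfbgdefdab
   2 |   8 | agbfececabfbgdefdab
   3 |  26 | b
   4 |  17 | bfbgdefdab
   5 |  10 | bfececabfbgdefdab
   6 |  19 | bgdefdab
   7 |  15 | cabfbgdefdab
   8 |   3 | ccdcgagbfececabfbgdefdab
   9 |   4 | cdcgagbfececabfbgdefdab
  10 |  13 | cecabfbgdefdab
  11 |   6 | cgagbfececabfbgdefdab
  12 |  24 | dab
  13 |   5 | dcgagbfececabfbgdefdab
  14 |  21 | defdab
  15 |  14 | ecabfbgdefdab
  16 |  12 | ececabfbgdefdab
  17 |   1 | efccdcgagbfececabfbgdefdab
  18 |  22 | efdab
  19 |  18 | fbgdefdab
  20 |   2 | fccdcgagbfececabfbgdefdab
  21 |  23 | fdab
  22 |  11 | fececabfbgdefdab
  23 |   7 | gagbfececabfbgdefdab
  24 |   9 | gbfececabfbgdefdab
  25 |  20 | gdefdab
  26 |   0 | gefccdcgagbfececabfbgdefdab

SA = [25, 16, 8, 26, 17, 10, 19, 15, 3, 4, 13, 6, 24, 5, 21, 14, 12, 1, 22, 18, 2, 23, 11, 7, 9, 20, 0]
[i] adj suffixes → lcp
  [1] 25/16 → 2 ('ab')
  [2] 16/8 → 1 ('a')
  [3] 8/26 → 0 ('')
  [4] 26/17 → 1 ('b')
  [5] 17/10 → 2 ('bf')
  [6] 10/19 → 1 ('b')
  [7] 19/15 → 0 ('')
  [8] 15/3 → 1 ('c')
  [9] 3/4 → 1 ('c')
  [10] 4/13 → 1 ('c')
  [11] 13/6 → 1 ('c')
  [12] 6/24 → 0 ('')
  [13] 24/5 → 1 ('d')
  [14] 5/21 → 1 ('d')
  [15] 21/14 → 0 ('')
  [16] 14/12 → 2 ('ec')
  [17] 12/1 → 1 ('e')
  [18] 1/22 → 2 ('ef')
  [19] 22/18 → 0 ('')
  [20] 18/2 → 1 ('f')
  [21] 2/23 → 1 ('f')
  [22] 23/11 → 1 ('f')
  [23] 11/7 → 0 ('')
  [24] 7/9 → 1 ('g')
  [25] 9/20 → 1 ('g')
  [26] 20/0 → 1 ('g')

n(n+1)/2 = 27·28/2 = 378
Σ LCP = 0 + 2 + 1 + 0 + 1 + 2 + 1 + 0 + 1 + 1 + 1 + 1 + 0 + 1 + 1 + 0 + 2 + 1 + 2 + 0 + 1 + 1 + 1 + 0 + 1 + 1 + 1 = 24
distinct = 378 − 24 = 354

354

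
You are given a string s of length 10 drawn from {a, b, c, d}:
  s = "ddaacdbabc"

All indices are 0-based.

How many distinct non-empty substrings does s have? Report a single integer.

sorted suffixes:
  #0 SA[0]=2  'aacdbabc'
  #1 SA[1]=7  'abc'
  #2 SA[2]=3  'acdbabc'
  #3 SA[3]=6  'babc'
  #4 SA[4]=8  'bc'
  #5 SA[5]=9  'c'
  #6 SA[6]=4  'cdbabc'
  #7 SA[7]=1  'daacdbabc'
  #8 SA[8]=5  'dbabc'
  #9 SA[9]=0  'ddaacdbabc'

SA = [2, 7, 3, 6, 8, 9, 4, 1, 5, 0]
[i] adj suffixes → lcp
  [1] 2/7 → 1 ('a')
  [2] 7/3 → 1 ('a')
  [3] 3/6 → 0 ('')
  [4] 6/8 → 1 ('b')
  [5] 8/9 → 0 ('')
  [6] 9/4 → 1 ('c')
  [7] 4/1 → 0 ('')
  [8] 1/5 → 1 ('d')
  [9] 5/0 → 1 ('d')

n(n+1)/2 = 10·11/2 = 55
Σ LCP = 0 + 1 + 1 + 0 + 1 + 0 + 1 + 0 + 1 + 1 = 6
distinct = 55 − 6 = 49

49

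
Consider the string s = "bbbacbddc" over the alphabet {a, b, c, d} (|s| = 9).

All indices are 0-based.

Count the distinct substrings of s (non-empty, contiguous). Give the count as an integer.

sorted suffixes:
  #0 SA[0]=3  'acbddc'
  #1 SA[1]=2  'bacbddc'
  #2 SA[2]=1  'bbacbddc'
  #3 SA[3]=0  'bbbacbddc'
  #4 SA[4]=5  'bddc'
  #5 SA[5]=8  'c'
  #6 SA[6]=4  'cbddc'
  #7 SA[7]=7  'dc'
  #8 SA[8]=6  'ddc'

SA = [3, 2, 1, 0, 5, 8, 4, 7, 6]
i: (SA[i-1],SA[i]) lcp shared
  1: (3,2) 0 ''
  2: (2,1) 1 'b'
  3: (1,0) 2 'bb'
  4: (0,5) 1 'b'
  5: (5,8) 0 ''
  6: (8,4) 1 'c'
  7: (4,7) 0 ''
  8: (7,6) 1 'd'

n(n+1)/2 = 9·10/2 = 45
Σ LCP = 0 + 0 + 1 + 2 + 1 + 0 + 1 + 0 + 1 = 6
distinct = 45 − 6 = 39

39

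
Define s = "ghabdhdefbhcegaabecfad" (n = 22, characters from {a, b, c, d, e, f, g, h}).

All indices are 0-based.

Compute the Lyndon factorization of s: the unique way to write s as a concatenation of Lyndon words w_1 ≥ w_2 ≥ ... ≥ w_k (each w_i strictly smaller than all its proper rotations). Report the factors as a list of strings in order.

emit factor 1: 'gh' (i=0, period=2)
emit factor 2: 'abdhdefbhceg' (i=2, period=12)
emit factor 3: 'aabecfad' (i=14, period=8)

["gh", "abdhdefbhceg", "aabecfad"]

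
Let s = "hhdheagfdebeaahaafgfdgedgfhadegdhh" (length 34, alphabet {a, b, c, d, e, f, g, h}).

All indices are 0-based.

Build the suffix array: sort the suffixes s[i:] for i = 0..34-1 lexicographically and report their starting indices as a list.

[15, 12, 27, 16, 5, 13, 10, 8, 28, 20, 23, 2, 31, 11, 4, 9, 22, 29, 7, 19, 17, 25, 30, 21, 6, 18, 24, 33, 14, 26, 1, 3, 32, 0]

rank→(start, suffix):
  0 → (15, 'aafgfdgedgfhadegdhh')
  1 → (12, 'aahaafgfdgedgfhadegdhh')
  2 → (27, 'adegdhh')
  3 → (16, 'afgfdgedgfhadegdhh')
  4 → (5, 'agfdebeaahaafgfdgedgfhadegdhh')
  5 → (13, 'ahaafgfdgedgfhadegdhh')
  6 → (10, 'beaahaafgfdgedgfhadegdhh')
  7 → (8, 'debeaahaafgfdgedgfhadegdhh')
  8 → (28, 'degdhh')
  9 → (20, 'dgedgfhadegdhh')
  10 → (23, 'dgfhadegdhh')
  11 → (2, 'dheagfdebeaahaafgfdgedgfhadegdhh')
  12 → (31, 'dhh')
  13 → (11, 'eaahaafgfdgedgfhadegdhh')
  14 → (4, 'eagfdebeaahaafgfdgedgfhadegdhh')
  15 → (9, 'ebeaahaafgfdgedgfhadegdhh')
  16 → (22, 'edgfhadegdhh')
  17 → (29, 'egdhh')
  18 → (7, 'fdebeaahaafgfdgedgfhadegdhh')
  19 → (19, 'fdgedgfhadegdhh')
  20 → (17, 'fgfdgedgfhadegdhh')
  21 → (25, 'fhadegdhh')
  22 → (30, 'gdhh')
  23 → (21, 'gedgfhadegdhh')
  24 → (6, 'gfdebeaahaafgfdgedgfhadegdhh')
  25 → (18, 'gfdgedgfhadegdhh')
  26 → (24, 'gfhadegdhh')
  27 → (33, 'h')
  28 → (14, 'haafgfdgedgfhadegdhh')
  29 → (26, 'hadegdhh')
  30 → (1, 'hdheagfdebeaahaafgfdgedgfhadegdhh')
  31 → (3, 'heagfdebeaahaafgfdgedgfhadegdhh')
  32 → (32, 'hh')
  33 → (0, 'hhdheagfdebeaahaafgfdgedgfhadegdhh')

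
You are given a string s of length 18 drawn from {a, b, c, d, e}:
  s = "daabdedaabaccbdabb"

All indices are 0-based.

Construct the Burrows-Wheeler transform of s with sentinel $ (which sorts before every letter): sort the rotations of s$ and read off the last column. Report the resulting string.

rank  rotation             last
    0  $daabdedaabaccbdabb  b
    1  aabaccbdabb$daabded  d
    2  aabdedaabaccbdabb$d  d
    3  abaccbdabb$daabdeda  a
    4  abb$daabdedaabaccbd  d
    5  abdedaabaccbdabb$da  a
    6  accbdabb$daabdedaab  b
    7  b$daabdedaabaccbdab  b
    8  baccbdabb$daabdedaa  a
    9  bb$daabdedaabaccbda  a
   10  bdabb$daabdedaabacc  c
   11  bdedaabaccbdabb$daa  a
   12  cbdabb$daabdedaabac  c
   13  ccbdabb$daabdedaaba  a
   14  daabaccbdabb$daabde  e
   15  daabdedaabaccbdabb$  $
   16  dabb$daabdedaabaccb  b
   17  dedaabaccbdabb$daab  b
   18  edaabaccbdabb$daabd  d

bddadabbaacacae$bbd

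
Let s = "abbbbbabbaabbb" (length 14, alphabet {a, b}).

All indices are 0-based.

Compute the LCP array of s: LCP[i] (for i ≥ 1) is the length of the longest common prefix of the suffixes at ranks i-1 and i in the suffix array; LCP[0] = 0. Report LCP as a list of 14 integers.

[0, 1, 3, 4, 0, 1, 2, 1, 2, 3, 2, 3, 3, 4]

rank | idx | suffix
   0 |   9 | aabbb
   1 |   6 | abbaabbb
   2 |  10 | abbb
   3 |   0 | abbbbbabbaabbb
   4 |  13 | b
   5 |   8 | baabbb
   6 |   5 | babbaabbb
   7 |  12 | bb
   8 |   7 | bbaabbb
   9 |   4 | bbabbaabbb
  10 |  11 | bbb
  11 |   3 | bbbabbaabbb
  12 |   2 | bbbbabbaabbb
  13 |   1 | bbbbbabbaabbb

SA = [9, 6, 10, 0, 13, 8, 5, 12, 7, 4, 11, 3, 2, 1]
rank  pair      lcp
   1  s[9:],s[6:]  1  'a'
   2  s[6:],s[10:]  3  'abb'
   3  s[10:],s[0:]  4  'abbb'
   4  s[0:],s[13:]  0  ''
   5  s[13:],s[8:]  1  'b'
   6  s[8:],s[5:]  2  'ba'
   7  s[5:],s[12:]  1  'b'
   8  s[12:],s[7:]  2  'bb'
   9  s[7:],s[4:]  3  'bba'
  10  s[4:],s[11:]  2  'bb'
  11  s[11:],s[3:]  3  'bbb'
  12  s[3:],s[2:]  3  'bbb'
  13  s[2:],s[1:]  4  'bbbb'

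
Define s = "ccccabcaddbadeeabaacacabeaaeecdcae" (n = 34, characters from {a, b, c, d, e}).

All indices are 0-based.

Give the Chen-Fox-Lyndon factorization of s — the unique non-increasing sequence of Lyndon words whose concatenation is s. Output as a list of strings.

["c", "c", "c", "c", "abcaddbadee", "ab", "aacacabeaaeecdcae"]

emit factor 1: 'c' (i=0, period=1)
emit factor 2: 'c' (i=1, period=1)
emit factor 3: 'c' (i=2, period=1)
emit factor 4: 'c' (i=3, period=1)
emit factor 5: 'abcaddbadee' (i=4, period=11)
emit factor 6: 'ab' (i=15, period=2)
emit factor 7: 'aacacabeaaeecdcae' (i=17, period=17)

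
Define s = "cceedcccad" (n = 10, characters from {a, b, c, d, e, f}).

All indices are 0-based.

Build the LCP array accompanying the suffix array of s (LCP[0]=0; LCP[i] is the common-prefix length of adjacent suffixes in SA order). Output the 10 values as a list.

[0, 0, 1, 2, 2, 1, 0, 1, 0, 1]

sorted suffixes:
  #0 SA[0]=8  'ad'
  #1 SA[1]=7  'cad'
  #2 SA[2]=6  'ccad'
  #3 SA[3]=5  'cccad'
  #4 SA[4]=0  'cceedcccad'
  #5 SA[5]=1  'ceedcccad'
  #6 SA[6]=9  'd'
  #7 SA[7]=4  'dcccad'
  #8 SA[8]=3  'edcccad'
  #9 SA[9]=2  'eedcccad'

SA = [8, 7, 6, 5, 0, 1, 9, 4, 3, 2]
rank  pair      lcp
   1  s[8:],s[7:]  0  ''
   2  s[7:],s[6:]  1  'c'
   3  s[6:],s[5:]  2  'cc'
   4  s[5:],s[0:]  2  'cc'
   5  s[0:],s[1:]  1  'c'
   6  s[1:],s[9:]  0  ''
   7  s[9:],s[4:]  1  'd'
   8  s[4:],s[3:]  0  ''
   9  s[3:],s[2:]  1  'e'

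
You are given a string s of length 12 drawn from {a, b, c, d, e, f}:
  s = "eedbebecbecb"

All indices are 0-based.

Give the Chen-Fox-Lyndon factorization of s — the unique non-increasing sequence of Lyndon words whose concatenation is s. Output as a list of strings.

["e", "e", "d", "bebecbec", "b"]

emit factor 1: 'e' (i=0, period=1)
emit factor 2: 'e' (i=1, period=1)
emit factor 3: 'd' (i=2, period=1)
emit factor 4: 'bebecbec' (i=3, period=8)
emit factor 5: 'b' (i=11, period=1)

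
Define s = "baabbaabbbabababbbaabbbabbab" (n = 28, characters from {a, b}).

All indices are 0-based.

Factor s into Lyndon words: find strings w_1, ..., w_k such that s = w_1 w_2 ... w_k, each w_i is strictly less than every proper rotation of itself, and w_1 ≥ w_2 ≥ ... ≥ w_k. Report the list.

emit factor 1: 'b' (i=0, period=1)
emit factor 2: 'aabbaabbbabababbbaabbbabbab' (i=1, period=27)

["b", "aabbaabbbabababbbaabbbabbab"]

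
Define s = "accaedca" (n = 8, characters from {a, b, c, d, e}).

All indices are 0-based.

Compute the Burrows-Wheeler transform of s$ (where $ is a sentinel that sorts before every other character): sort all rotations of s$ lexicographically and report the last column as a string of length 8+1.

ac$cdcaea

rank  rotation   last
    0  $accaedca  a
    1  a$accaedc  c
    2  accaedca$  $
    3  aedca$acc  c
    4  ca$accaed  d
    5  caedca$ac  c
    6  ccaedca$a  a
    7  dca$accae  e
    8  edca$acca  a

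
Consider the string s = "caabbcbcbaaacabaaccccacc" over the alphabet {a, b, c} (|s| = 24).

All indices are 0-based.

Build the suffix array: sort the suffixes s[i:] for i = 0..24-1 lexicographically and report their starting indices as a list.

[9, 1, 10, 15, 13, 2, 11, 21, 16, 8, 14, 3, 6, 4, 23, 0, 12, 20, 7, 5, 22, 19, 18, 17]

sorted suffixes:
  #0 SA[0]=9  'aaacabaaccccacc'
  #1 SA[1]=1  'aabbcbcbaaacabaaccccacc'
  #2 SA[2]=10  'aacabaaccccacc'
  #3 SA[3]=15  'aaccccacc'
  #4 SA[4]=13  'abaaccccacc'
  #5 SA[5]=2  'abbcbcbaaacabaaccccacc'
  #6 SA[6]=11  'acabaaccccacc'
  #7 SA[7]=21  'acc'
  #8 SA[8]=16  'accccacc'
  #9 SA[9]=8  'baaacabaaccccacc'
  #10 SA[10]=14  'baaccccacc'
  #11 SA[11]=3  'bbcbcbaaacabaaccccacc'
  #12 SA[12]=6  'bcbaaacabaaccccacc'
  #13 SA[13]=4  'bcbcbaaacabaaccccacc'
  #14 SA[14]=23  'c'
  #15 SA[15]=0  'caabbcbcbaaacabaaccccacc'
  #16 SA[16]=12  'cabaaccccacc'
  #17 SA[17]=20  'cacc'
  #18 SA[18]=7  'cbaaacabaaccccacc'
  #19 SA[19]=5  'cbcbaaacabaaccccacc'
  #20 SA[20]=22  'cc'
  #21 SA[21]=19  'ccacc'
  #22 SA[22]=18  'cccacc'
  #23 SA[23]=17  'ccccacc'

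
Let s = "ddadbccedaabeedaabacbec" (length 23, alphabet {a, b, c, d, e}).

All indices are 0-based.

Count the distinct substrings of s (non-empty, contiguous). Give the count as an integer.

246

rank→(start, suffix):
  0 → (15, 'aabacbec')
  1 → (9, 'aabeedaabacbec')
  2 → (16, 'abacbec')
  3 → (10, 'abeedaabacbec')
  4 → (18, 'acbec')
  5 → (2, 'adbccedaabeedaabacbec')
  6 → (17, 'bacbec')
  7 → (4, 'bccedaabeedaabacbec')
  8 → (20, 'bec')
  9 → (11, 'beedaabacbec')
  10 → (22, 'c')
  11 → (19, 'cbec')
  12 → (5, 'ccedaabeedaabacbec')
  13 → (6, 'cedaabeedaabacbec')
  14 → (14, 'daabacbec')
  15 → (8, 'daabeedaabacbec')
  16 → (1, 'dadbccedaabeedaabacbec')
  17 → (3, 'dbccedaabeedaabacbec')
  18 → (0, 'ddadbccedaabeedaabacbec')
  19 → (21, 'ec')
  20 → (13, 'edaabacbec')
  21 → (7, 'edaabeedaabacbec')
  22 → (12, 'eedaabacbec')

SA = [15, 9, 16, 10, 18, 2, 17, 4, 20, 11, 22, 19, 5, 6, 14, 8, 1, 3, 0, 21, 13, 7, 12]
i: (SA[i-1],SA[i]) lcp shared
  1: (15,9) 3 'aab'
  2: (9,16) 1 'a'
  3: (16,10) 2 'ab'
  4: (10,18) 1 'a'
  5: (18,2) 1 'a'
  6: (2,17) 0 ''
  7: (17,4) 1 'b'
  8: (4,20) 1 'b'
  9: (20,11) 2 'be'
  10: (11,22) 0 ''
  11: (22,19) 1 'c'
  12: (19,5) 1 'c'
  13: (5,6) 1 'c'
  14: (6,14) 0 ''
  15: (14,8) 4 'daab'
  16: (8,1) 2 'da'
  17: (1,3) 1 'd'
  18: (3,0) 1 'd'
  19: (0,21) 0 ''
  20: (21,13) 1 'e'
  21: (13,7) 5 'edaab'
  22: (7,12) 1 'e'

n(n+1)/2 = 23·24/2 = 276
Σ LCP = 0 + 3 + 1 + 2 + 1 + 1 + 0 + 1 + 1 + 2 + 0 + 1 + 1 + 1 + 0 + 4 + 2 + 1 + 1 + 0 + 1 + 5 + 1 = 30
distinct = 276 − 30 = 246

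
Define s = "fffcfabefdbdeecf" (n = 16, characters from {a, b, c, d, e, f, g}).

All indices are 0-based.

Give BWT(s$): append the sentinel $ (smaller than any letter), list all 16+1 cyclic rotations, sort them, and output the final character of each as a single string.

rank  rotation           last
    0  $fffcfabefdbdeecf  f
    1  abefdbdeecf$fffcf  f
    2  bdeecf$fffcfabefd  d
    3  befdbdeecf$fffcfa  a
    4  cf$fffcfabefdbdee  e
    5  cfabefdbdeecf$fff  f
    6  dbdeecf$fffcfabef  f
    7  deecf$fffcfabefdb  b
    8  ecf$fffcfabefdbde  e
    9  eecf$fffcfabefdbd  d
   10  efdbdeecf$fffcfab  b
   11  f$fffcfabefdbdeec  c
   12  fabefdbdeecf$fffc  c
   13  fcfabefdbdeecf$ff  f
   14  fdbdeecf$fffcfabe  e
   15  ffcfabefdbdeecf$f  f
   16  fffcfabefdbdeecf$  $

ffdaeffbedbccfef$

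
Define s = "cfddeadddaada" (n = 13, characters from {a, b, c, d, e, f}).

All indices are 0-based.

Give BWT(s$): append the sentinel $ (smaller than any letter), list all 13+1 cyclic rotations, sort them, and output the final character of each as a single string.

addae$addafddc

rank  rotation        last
    0  $cfddeadddaada  a
    1  a$cfddeadddaad  d
    2  aada$cfddeaddd  d
    3  ada$cfddeaddda  a
    4  adddaada$cfdde  e
    5  cfddeadddaada$  $
    6  da$cfddeadddaa  a
    7  daada$cfddeadd  d
    8  ddaada$cfddead  d
    9  dddaada$cfddea  a
   10  ddeadddaada$cf  f
   11  deadddaada$cfd  d
   12  eadddaada$cfdd  d
   13  fddeadddaada$c  c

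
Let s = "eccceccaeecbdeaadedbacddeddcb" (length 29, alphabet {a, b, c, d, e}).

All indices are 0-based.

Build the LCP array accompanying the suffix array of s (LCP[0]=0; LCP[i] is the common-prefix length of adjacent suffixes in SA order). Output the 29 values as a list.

rank→(start, suffix):
  0 → (14, 'aadedbacddeddcb')
  1 → (20, 'acddeddcb')
  2 → (15, 'adedbacddeddcb')
  3 → (7, 'aeecbdeaadedbacddeddcb')
  4 → (28, 'b')
  5 → (19, 'bacddeddcb')
  6 → (11, 'bdeaadedbacddeddcb')
  7 → (6, 'caeecbdeaadedbacddeddcb')
  8 → (27, 'cb')
  9 → (10, 'cbdeaadedbacddeddcb')
  10 → (5, 'ccaeecbdeaadedbacddeddcb')
  11 → (1, 'ccceccaeecbdeaadedbacddeddcb')
  12 → (2, 'cceccaeecbdeaadedbacddeddcb')
  13 → (21, 'cddeddcb')
  14 → (3, 'ceccaeecbdeaadedbacddeddcb')
  15 → (18, 'dbacddeddcb')
  16 → (26, 'dcb')
  17 → (25, 'ddcb')
  18 → (22, 'ddeddcb')
  19 → (12, 'deaadedbacddeddcb')
  20 → (16, 'dedbacddeddcb')
  21 → (23, 'deddcb')
  22 → (13, 'eaadedbacddeddcb')
  23 → (9, 'ecbdeaadedbacddeddcb')
  24 → (4, 'eccaeecbdeaadedbacddeddcb')
  25 → (0, 'eccceccaeecbdeaadedbacddeddcb')
  26 → (17, 'edbacddeddcb')
  27 → (24, 'eddcb')
  28 → (8, 'eecbdeaadedbacddeddcb')

SA = [14, 20, 15, 7, 28, 19, 11, 6, 27, 10, 5, 1, 2, 21, 3, 18, 26, 25, 22, 12, 16, 23, 13, 9, 4, 0, 17, 24, 8]
[i] adj suffixes → lcp
  [1] 14/20 → 1 ('a')
  [2] 20/15 → 1 ('a')
  [3] 15/7 → 1 ('a')
  [4] 7/28 → 0 ('')
  [5] 28/19 → 1 ('b')
  [6] 19/11 → 1 ('b')
  [7] 11/6 → 0 ('')
  [8] 6/27 → 1 ('c')
  [9] 27/10 → 2 ('cb')
  [10] 10/5 → 1 ('c')
  [11] 5/1 → 2 ('cc')
  [12] 1/2 → 2 ('cc')
  [13] 2/21 → 1 ('c')
  [14] 21/3 → 1 ('c')
  [15] 3/18 → 0 ('')
  [16] 18/26 → 1 ('d')
  [17] 26/25 → 1 ('d')
  [18] 25/22 → 2 ('dd')
  [19] 22/12 → 1 ('d')
  [20] 12/16 → 2 ('de')
  [21] 16/23 → 3 ('ded')
  [22] 23/13 → 0 ('')
  [23] 13/9 → 1 ('e')
  [24] 9/4 → 2 ('ec')
  [25] 4/0 → 3 ('ecc')
  [26] 0/17 → 1 ('e')
  [27] 17/24 → 2 ('ed')
  [28] 24/8 → 1 ('e')

[0, 1, 1, 1, 0, 1, 1, 0, 1, 2, 1, 2, 2, 1, 1, 0, 1, 1, 2, 1, 2, 3, 0, 1, 2, 3, 1, 2, 1]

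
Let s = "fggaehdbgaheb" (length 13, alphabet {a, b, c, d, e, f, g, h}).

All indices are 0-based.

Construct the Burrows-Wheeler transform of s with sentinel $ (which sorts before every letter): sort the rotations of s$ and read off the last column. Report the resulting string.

rank  rotation        last
    0  $fggaehdbgaheb  b
    1  aehdbgaheb$fgg  g
    2  aheb$fggaehdbg  g
    3  b$fggaehdbgahe  e
    4  bgaheb$fggaehd  d
    5  dbgaheb$fggaeh  h
    6  eb$fggaehdbgah  h
    7  ehdbgaheb$fgga  a
    8  fggaehdbgaheb$  $
    9  gaehdbgaheb$fg  g
   10  gaheb$fggaehdb  b
   11  ggaehdbgaheb$f  f
   12  hdbgaheb$fggae  e
   13  heb$fggaehdbga  a

bggedhha$gbfea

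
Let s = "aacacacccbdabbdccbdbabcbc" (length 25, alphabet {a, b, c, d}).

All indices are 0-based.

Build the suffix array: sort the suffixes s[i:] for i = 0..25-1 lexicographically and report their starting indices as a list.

rank→(start, suffix):
  0 → (0, 'aacacacccbdabbdccbdbabcbc')
  1 → (11, 'abbdccbdbabcbc')
  2 → (20, 'abcbc')
  3 → (1, 'acacacccbdabbdccbdbabcbc')
  4 → (3, 'acacccbdabbdccbdbabcbc')
  5 → (5, 'acccbdabbdccbdbabcbc')
  6 → (19, 'babcbc')
  7 → (12, 'bbdccbdbabcbc')
  8 → (23, 'bc')
  9 → (21, 'bcbc')
  10 → (9, 'bdabbdccbdbabcbc')
  11 → (17, 'bdbabcbc')
  12 → (13, 'bdccbdbabcbc')
  13 → (24, 'c')
  14 → (2, 'cacacccbdabbdccbdbabcbc')
  15 → (4, 'cacccbdabbdccbdbabcbc')
  16 → (22, 'cbc')
  17 → (8, 'cbdabbdccbdbabcbc')
  18 → (16, 'cbdbabcbc')
  19 → (7, 'ccbdabbdccbdbabcbc')
  20 → (15, 'ccbdbabcbc')
  21 → (6, 'cccbdabbdccbdbabcbc')
  22 → (10, 'dabbdccbdbabcbc')
  23 → (18, 'dbabcbc')
  24 → (14, 'dccbdbabcbc')

[0, 11, 20, 1, 3, 5, 19, 12, 23, 21, 9, 17, 13, 24, 2, 4, 22, 8, 16, 7, 15, 6, 10, 18, 14]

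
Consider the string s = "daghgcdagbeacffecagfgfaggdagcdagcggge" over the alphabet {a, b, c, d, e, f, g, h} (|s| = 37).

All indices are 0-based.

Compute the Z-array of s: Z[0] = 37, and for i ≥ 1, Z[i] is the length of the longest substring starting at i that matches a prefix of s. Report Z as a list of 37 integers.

Z[0]=37
i=1: i≥r, start 0; Z[1]=0
i=2: i≥r, start 0; Z[2]=0
i=3: i≥r, start 0; Z[3]=0
i=4: i≥r, start 0; Z[4]=0
i=5: i≥r, start 0; Z[5]=0
i=6: i≥r, start 0; Z[6]=3 grow→box=[6,9)
i=7: min(r-i=2, Z[1]=0)=0; Z[7]=0
i=8: min(r-i=1, Z[2]=0)=0; Z[8]=0
i=9: i≥r, start 0; Z[9]=0
i=10: i≥r, start 0; Z[10]=0
i=11: i≥r, start 0; Z[11]=0
i=12: i≥r, start 0; Z[12]=0
i=13: i≥r, start 0; Z[13]=0
i=14: i≥r, start 0; Z[14]=0
i=15: i≥r, start 0; Z[15]=0
i=16: i≥r, start 0; Z[16]=0
i=17: i≥r, start 0; Z[17]=0
i=18: i≥r, start 0; Z[18]=0
i=19: i≥r, start 0; Z[19]=0
i=20: i≥r, start 0; Z[20]=0
i=21: i≥r, start 0; Z[21]=0
i=22: i≥r, start 0; Z[22]=0
i=23: i≥r, start 0; Z[23]=0
i=24: i≥r, start 0; Z[24]=0
i=25: i≥r, start 0; Z[25]=3 grow→box=[25,28)
i=26: min(r-i=2, Z[1]=0)=0; Z[26]=0
i=27: min(r-i=1, Z[2]=0)=0; Z[27]=0
i=28: i≥r, start 0; Z[28]=0
i=29: i≥r, start 0; Z[29]=3 grow→box=[29,32)
i=30: min(r-i=2, Z[1]=0)=0; Z[30]=0
i=31: min(r-i=1, Z[2]=0)=0; Z[31]=0
i=32: i≥r, start 0; Z[32]=0
i=33: i≥r, start 0; Z[33]=0
i=34: i≥r, start 0; Z[34]=0
i=35: i≥r, start 0; Z[35]=0
i=36: i≥r, start 0; Z[36]=0

[37, 0, 0, 0, 0, 0, 3, 0, 0, 0, 0, 0, 0, 0, 0, 0, 0, 0, 0, 0, 0, 0, 0, 0, 0, 3, 0, 0, 0, 3, 0, 0, 0, 0, 0, 0, 0]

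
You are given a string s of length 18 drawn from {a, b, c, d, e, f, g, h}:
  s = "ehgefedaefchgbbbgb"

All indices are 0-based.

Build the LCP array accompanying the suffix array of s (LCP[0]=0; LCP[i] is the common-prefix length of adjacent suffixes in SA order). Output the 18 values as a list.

[0, 0, 1, 2, 1, 0, 0, 0, 1, 2, 1, 0, 1, 0, 2, 1, 0, 2]

rank | idx | suffix
   0 |   7 | aefchgbbbgb
   1 |  17 | b
   2 |  13 | bbbgb
   3 |  14 | bbgb
   4 |  15 | bgb
   5 |  10 | chgbbbgb
   6 |   6 | daefchgbbbgb
   7 |   5 | edaefchgbbbgb
   8 |   8 | efchgbbbgb
   9 |   3 | efedaefchgbbbgb
  10 |   0 | ehgefedaefchgbbbgb
  11 |   9 | fchgbbbgb
  12 |   4 | fedaefchgbbbgb
  13 |  16 | gb
  14 |  12 | gbbbgb
  15 |   2 | gefedaefchgbbbgb
  16 |  11 | hgbbbgb
  17 |   1 | hgefedaefchgbbbgb

SA = [7, 17, 13, 14, 15, 10, 6, 5, 8, 3, 0, 9, 4, 16, 12, 2, 11, 1]
[i] adj suffixes → lcp
  [1] 7/17 → 0 ('')
  [2] 17/13 → 1 ('b')
  [3] 13/14 → 2 ('bb')
  [4] 14/15 → 1 ('b')
  [5] 15/10 → 0 ('')
  [6] 10/6 → 0 ('')
  [7] 6/5 → 0 ('')
  [8] 5/8 → 1 ('e')
  [9] 8/3 → 2 ('ef')
  [10] 3/0 → 1 ('e')
  [11] 0/9 → 0 ('')
  [12] 9/4 → 1 ('f')
  [13] 4/16 → 0 ('')
  [14] 16/12 → 2 ('gb')
  [15] 12/2 → 1 ('g')
  [16] 2/11 → 0 ('')
  [17] 11/1 → 2 ('hg')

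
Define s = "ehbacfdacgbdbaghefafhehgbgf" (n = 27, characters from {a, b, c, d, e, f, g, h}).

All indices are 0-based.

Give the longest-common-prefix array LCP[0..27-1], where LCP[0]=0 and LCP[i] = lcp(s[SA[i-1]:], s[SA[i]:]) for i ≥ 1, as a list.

[0, 2, 1, 1, 0, 2, 1, 1, 0, 1, 0, 1, 0, 1, 2, 0, 1, 1, 1, 0, 2, 1, 1, 0, 1, 2, 1]

rank | idx | suffix
   0 |   3 | acfdacgbdbaghefafhehgbgf
   1 |   7 | acgbdbaghefafhehgbgf
   2 |  18 | afhehgbgf
   3 |  13 | aghefafhehgbgf
   4 |   2 | bacfdacgbdbaghefafhehgbgf
   5 |  12 | baghefafhehgbgf
   6 |  10 | bdbaghefafhehgbgf
   7 |  24 | bgf
   8 |   4 | cfdacgbdbaghefafhehgbgf
   9 |   8 | cgbdbaghefafhehgbgf
  10 |   6 | dacgbdbaghefafhehgbgf
  11 |  11 | dbaghefafhehgbgf
  12 |  16 | efafhehgbgf
  13 |   0 | ehbacfdacgbdbaghefafhehgbgf
  14 |  21 | ehgbgf
  15 |  26 | f
  16 |  17 | fafhehgbgf
  17 |   5 | fdacgbdbaghefafhehgbgf
  18 |  19 | fhehgbgf
  19 |   9 | gbdbaghefafhehgbgf
  20 |  23 | gbgf
  21 |  25 | gf
  22 |  14 | ghefafhehgbgf
  23 |   1 | hbacfdacgbdbaghefafhehgbgf
  24 |  15 | hefafhehgbgf
  25 |  20 | hehgbgf
  26 |  22 | hgbgf

SA = [3, 7, 18, 13, 2, 12, 10, 24, 4, 8, 6, 11, 16, 0, 21, 26, 17, 5, 19, 9, 23, 25, 14, 1, 15, 20, 22]
rank  pair      lcp
   1  s[3:],s[7:]  2  'ac'
   2  s[7:],s[18:]  1  'a'
   3  s[18:],s[13:]  1  'a'
   4  s[13:],s[2:]  0  ''
   5  s[2:],s[12:]  2  'ba'
   6  s[12:],s[10:]  1  'b'
   7  s[10:],s[24:]  1  'b'
   8  s[24:],s[4:]  0  ''
   9  s[4:],s[8:]  1  'c'
  10  s[8:],s[6:]  0  ''
  11  s[6:],s[11:]  1  'd'
  12  s[11:],s[16:]  0  ''
  13  s[16:],s[0:]  1  'e'
  14  s[0:],s[21:]  2  'eh'
  15  s[21:],s[26:]  0  ''
  16  s[26:],s[17:]  1  'f'
  17  s[17:],s[5:]  1  'f'
  18  s[5:],s[19:]  1  'f'
  19  s[19:],s[9:]  0  ''
  20  s[9:],s[23:]  2  'gb'
  21  s[23:],s[25:]  1  'g'
  22  s[25:],s[14:]  1  'g'
  23  s[14:],s[1:]  0  ''
  24  s[1:],s[15:]  1  'h'
  25  s[15:],s[20:]  2  'he'
  26  s[20:],s[22:]  1  'h'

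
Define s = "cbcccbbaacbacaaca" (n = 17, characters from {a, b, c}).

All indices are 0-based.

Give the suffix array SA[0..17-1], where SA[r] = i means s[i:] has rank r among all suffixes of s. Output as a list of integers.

[16, 13, 7, 14, 11, 8, 6, 10, 5, 1, 15, 12, 9, 4, 0, 3, 2]

sorted suffixes:
  #0 SA[0]=16  'a'
  #1 SA[1]=13  'aaca'
  #2 SA[2]=7  'aacbacaaca'
  #3 SA[3]=14  'aca'
  #4 SA[4]=11  'acaaca'
  #5 SA[5]=8  'acbacaaca'
  #6 SA[6]=6  'baacbacaaca'
  #7 SA[7]=10  'bacaaca'
  #8 SA[8]=5  'bbaacbacaaca'
  #9 SA[9]=1  'bcccbbaacbacaaca'
  #10 SA[10]=15  'ca'
  #11 SA[11]=12  'caaca'
  #12 SA[12]=9  'cbacaaca'
  #13 SA[13]=4  'cbbaacbacaaca'
  #14 SA[14]=0  'cbcccbbaacbacaaca'
  #15 SA[15]=3  'ccbbaacbacaaca'
  #16 SA[16]=2  'cccbbaacbacaaca'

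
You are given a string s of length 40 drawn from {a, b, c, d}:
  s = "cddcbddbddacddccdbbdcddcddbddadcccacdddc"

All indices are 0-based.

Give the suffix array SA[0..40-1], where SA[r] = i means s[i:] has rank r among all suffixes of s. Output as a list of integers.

sorted suffixes:
  #0 SA[0]=10  'acddccdbbdcddcddbddadcccacdddc'
  #1 SA[1]=34  'acdddc'
  #2 SA[2]=29  'adcccacdddc'
  #3 SA[3]=17  'bbdcddcddbddadcccacdddc'
  #4 SA[4]=18  'bdcddcddbddadcccacdddc'
  #5 SA[5]=7  'bddacddccdbbdcddcddbddadcccacdddc'
  #6 SA[6]=26  'bddadcccacdddc'
  #7 SA[7]=4  'bddbddacddccdbbdcddcddbddadcccacdddc'
  #8 SA[8]=39  'c'
  #9 SA[9]=33  'cacdddc'
  #10 SA[10]=3  'cbddbddacddccdbbdcddcddbddadcccacdddc'
  #11 SA[11]=32  'ccacdddc'
  #12 SA[12]=31  'cccacdddc'
  #13 SA[13]=14  'ccdbbdcddcddbddadcccacdddc'
  #14 SA[14]=15  'cdbbdcddcddbddadcccacdddc'
  #15 SA[15]=23  'cddbddadcccacdddc'
  #16 SA[16]=0  'cddcbddbddacddccdbbdcddcddbddadcccacdddc'
  #17 SA[17]=11  'cddccdbbdcddcddbddadcccacdddc'
  #18 SA[18]=20  'cddcddbddadcccacdddc'
  #19 SA[19]=35  'cdddc'
  #20 SA[20]=9  'dacddccdbbdcddcddbddadcccacdddc'
  #21 SA[21]=28  'dadcccacdddc'
  #22 SA[22]=16  'dbbdcddcddbddadcccacdddc'
  #23 SA[23]=6  'dbddacddccdbbdcddcddbddadcccacdddc'
  #24 SA[24]=25  'dbddadcccacdddc'
  #25 SA[25]=38  'dc'
  #26 SA[26]=2  'dcbddbddacddccdbbdcddcddbddadcccacdddc'
  #27 SA[27]=30  'dcccacdddc'
  #28 SA[28]=13  'dccdbbdcddcddbddadcccacdddc'
  #29 SA[29]=22  'dcddbddadcccacdddc'
  #30 SA[30]=19  'dcddcddbddadcccacdddc'
  #31 SA[31]=8  'ddacddccdbbdcddcddbddadcccacdddc'
  #32 SA[32]=27  'ddadcccacdddc'
  #33 SA[33]=5  'ddbddacddccdbbdcddcddbddadcccacdddc'
  #34 SA[34]=24  'ddbddadcccacdddc'
  #35 SA[35]=37  'ddc'
  #36 SA[36]=1  'ddcbddbddacddccdbbdcddcddbddadcccacdddc'
  #37 SA[37]=12  'ddccdbbdcddcddbddadcccacdddc'
  #38 SA[38]=21  'ddcddbddadcccacdddc'
  #39 SA[39]=36  'dddc'

[10, 34, 29, 17, 18, 7, 26, 4, 39, 33, 3, 32, 31, 14, 15, 23, 0, 11, 20, 35, 9, 28, 16, 6, 25, 38, 2, 30, 13, 22, 19, 8, 27, 5, 24, 37, 1, 12, 21, 36]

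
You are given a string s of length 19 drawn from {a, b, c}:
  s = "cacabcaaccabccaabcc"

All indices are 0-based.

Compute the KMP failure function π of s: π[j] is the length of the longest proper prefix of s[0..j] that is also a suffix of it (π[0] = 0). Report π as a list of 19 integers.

[0, 0, 1, 2, 0, 1, 2, 0, 1, 1, 2, 0, 1, 1, 2, 0, 0, 1, 1]

π[0] = 0
j=1 s[j]='a': π[1]=0 (border '')
j=2 s[j]='c': π[2]=1 (border 'c')
j=3 s[j]='a': π[3]=2 (border 'ca')
j=4 s[j]='b': k: 2→0; π[4]=0 (border '')
j=5 s[j]='c': π[5]=1 (border 'c')
j=6 s[j]='a': π[6]=2 (border 'ca')
j=7 s[j]='a': k: 2→0; π[7]=0 (border '')
j=8 s[j]='c': π[8]=1 (border 'c')
j=9 s[j]='c': k: 1→0; π[9]=1 (border 'c')
j=10 s[j]='a': π[10]=2 (border 'ca')
j=11 s[j]='b': k: 2→0; π[11]=0 (border '')
j=12 s[j]='c': π[12]=1 (border 'c')
j=13 s[j]='c': k: 1→0; π[13]=1 (border 'c')
j=14 s[j]='a': π[14]=2 (border 'ca')
j=15 s[j]='a': k: 2→0; π[15]=0 (border '')
j=16 s[j]='b': π[16]=0 (border '')
j=17 s[j]='c': π[17]=1 (border 'c')
j=18 s[j]='c': k: 1→0; π[18]=1 (border 'c')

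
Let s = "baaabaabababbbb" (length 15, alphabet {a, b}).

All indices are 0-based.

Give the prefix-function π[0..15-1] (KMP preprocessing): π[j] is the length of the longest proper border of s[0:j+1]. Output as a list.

[0, 0, 0, 0, 1, 2, 3, 1, 2, 1, 2, 1, 1, 1, 1]

π[0] = 0
j=1 s[j]='a': π[1]=0 (border '')
j=2 s[j]='a': π[2]=0 (border '')
j=3 s[j]='a': π[3]=0 (border '')
j=4 s[j]='b': π[4]=1 (border 'b')
j=5 s[j]='a': π[5]=2 (border 'ba')
j=6 s[j]='a': π[6]=3 (border 'baa')
j=7 s[j]='b': k: 3→0; π[7]=1 (border 'b')
j=8 s[j]='a': π[8]=2 (border 'ba')
j=9 s[j]='b': k: 2→0; π[9]=1 (border 'b')
j=10 s[j]='a': π[10]=2 (border 'ba')
j=11 s[j]='b': k: 2→0; π[11]=1 (border 'b')
j=12 s[j]='b': k: 1→0; π[12]=1 (border 'b')
j=13 s[j]='b': k: 1→0; π[13]=1 (border 'b')
j=14 s[j]='b': k: 1→0; π[14]=1 (border 'b')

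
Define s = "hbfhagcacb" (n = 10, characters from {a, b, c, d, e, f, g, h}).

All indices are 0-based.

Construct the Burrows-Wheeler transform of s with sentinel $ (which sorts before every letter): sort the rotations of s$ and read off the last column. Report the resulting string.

rank  rotation     last
    0  $hbfhagcacb  b
    1  acb$hbfhagc  c
    2  agcacb$hbfh  h
    3  b$hbfhagcac  c
    4  bfhagcacb$h  h
    5  cacb$hbfhag  g
    6  cb$hbfhagca  a
    7  fhagcacb$hb  b
    8  gcacb$hbfha  a
    9  hagcacb$hbf  f
   10  hbfhagcacb$  $

bchchgabaf$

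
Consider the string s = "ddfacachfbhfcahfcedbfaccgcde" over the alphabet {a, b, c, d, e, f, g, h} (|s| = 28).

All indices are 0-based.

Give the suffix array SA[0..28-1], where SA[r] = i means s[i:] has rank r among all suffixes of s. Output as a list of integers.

rank→(start, suffix):
  0 → (3, 'acachfbhfcahfcedbfaccgcde')
  1 → (21, 'accgcde')
  2 → (5, 'achfbhfcahfcedbfaccgcde')
  3 → (13, 'ahfcedbfaccgcde')
  4 → (19, 'bfaccgcde')
  5 → (9, 'bhfcahfcedbfaccgcde')
  6 → (4, 'cachfbhfcahfcedbfaccgcde')
  7 → (12, 'cahfcedbfaccgcde')
  8 → (22, 'ccgcde')
  9 → (25, 'cde')
  10 → (16, 'cedbfaccgcde')
  11 → (23, 'cgcde')
  12 → (6, 'chfbhfcahfcedbfaccgcde')
  13 → (18, 'dbfaccgcde')
  14 → (0, 'ddfacachfbhfcahfcedbfaccgcde')
  15 → (26, 'de')
  16 → (1, 'dfacachfbhfcahfcedbfaccgcde')
  17 → (27, 'e')
  18 → (17, 'edbfaccgcde')
  19 → (2, 'facachfbhfcahfcedbfaccgcde')
  20 → (20, 'faccgcde')
  21 → (8, 'fbhfcahfcedbfaccgcde')
  22 → (11, 'fcahfcedbfaccgcde')
  23 → (15, 'fcedbfaccgcde')
  24 → (24, 'gcde')
  25 → (7, 'hfbhfcahfcedbfaccgcde')
  26 → (10, 'hfcahfcedbfaccgcde')
  27 → (14, 'hfcedbfaccgcde')

[3, 21, 5, 13, 19, 9, 4, 12, 22, 25, 16, 23, 6, 18, 0, 26, 1, 27, 17, 2, 20, 8, 11, 15, 24, 7, 10, 14]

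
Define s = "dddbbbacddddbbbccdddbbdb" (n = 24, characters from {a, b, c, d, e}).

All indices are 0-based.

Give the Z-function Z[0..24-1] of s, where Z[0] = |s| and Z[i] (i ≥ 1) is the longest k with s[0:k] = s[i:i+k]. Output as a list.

[24, 2, 1, 0, 0, 0, 0, 0, 3, 6, 2, 1, 0, 0, 0, 0, 0, 5, 2, 1, 0, 0, 1, 0]

Z[0]=24
i=1: outside box; Z[1]=2 extend→box=[1,3)
i=2: min(r-i=1, Z[1]=2)=1; Z[2]=1
i=3: outside box; Z[3]=0
i=4: outside box; Z[4]=0
i=5: outside box; Z[5]=0
i=6: outside box; Z[6]=0
i=7: outside box; Z[7]=0
i=8: outside box; Z[8]=3 extend→box=[8,11)
i=9: min(r-i=2, Z[1]=2)=2; Z[9]=6 extend→box=[9,15)
i=10: min(r-i=5, Z[1]=2)=2; Z[10]=2
i=11: min(r-i=4, Z[2]=1)=1; Z[11]=1
i=12: min(r-i=3, Z[3]=0)=0; Z[12]=0
i=13: min(r-i=2, Z[4]=0)=0; Z[13]=0
i=14: min(r-i=1, Z[5]=0)=0; Z[14]=0
i=15: outside box; Z[15]=0
i=16: outside box; Z[16]=0
i=17: outside box; Z[17]=5 extend→box=[17,22)
i=18: min(r-i=4, Z[1]=2)=2; Z[18]=2
i=19: min(r-i=3, Z[2]=1)=1; Z[19]=1
i=20: min(r-i=2, Z[3]=0)=0; Z[20]=0
i=21: min(r-i=1, Z[4]=0)=0; Z[21]=0
i=22: outside box; Z[22]=1 extend→box=[22,23)
i=23: outside box; Z[23]=0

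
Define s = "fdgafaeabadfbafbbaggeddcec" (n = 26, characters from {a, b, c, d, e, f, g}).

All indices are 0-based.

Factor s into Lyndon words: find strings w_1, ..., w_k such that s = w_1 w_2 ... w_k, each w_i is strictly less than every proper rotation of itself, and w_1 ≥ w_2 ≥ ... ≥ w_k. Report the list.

["f", "dg", "af", "ae", "abadfbafbbaggeddcec"]

emit factor 1: 'f' (i=0, period=1)
emit factor 2: 'dg' (i=1, period=2)
emit factor 3: 'af' (i=3, period=2)
emit factor 4: 'ae' (i=5, period=2)
emit factor 5: 'abadfbafbbaggeddcec' (i=7, period=19)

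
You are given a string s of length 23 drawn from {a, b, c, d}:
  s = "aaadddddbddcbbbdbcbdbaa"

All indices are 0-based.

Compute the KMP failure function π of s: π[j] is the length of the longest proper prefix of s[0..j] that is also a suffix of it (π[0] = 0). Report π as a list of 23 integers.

[0, 1, 2, 0, 0, 0, 0, 0, 0, 0, 0, 0, 0, 0, 0, 0, 0, 0, 0, 0, 0, 1, 2]

π[0] = 0
j=1 s[j]='a': π[1]=1 (border 'a')
j=2 s[j]='a': π[2]=2 (border 'aa')
j=3 s[j]='d': k: 2→1→0; π[3]=0 (border '')
j=4 s[j]='d': π[4]=0 (border '')
j=5 s[j]='d': π[5]=0 (border '')
j=6 s[j]='d': π[6]=0 (border '')
j=7 s[j]='d': π[7]=0 (border '')
j=8 s[j]='b': π[8]=0 (border '')
j=9 s[j]='d': π[9]=0 (border '')
j=10 s[j]='d': π[10]=0 (border '')
j=11 s[j]='c': π[11]=0 (border '')
j=12 s[j]='b': π[12]=0 (border '')
j=13 s[j]='b': π[13]=0 (border '')
j=14 s[j]='b': π[14]=0 (border '')
j=15 s[j]='d': π[15]=0 (border '')
j=16 s[j]='b': π[16]=0 (border '')
j=17 s[j]='c': π[17]=0 (border '')
j=18 s[j]='b': π[18]=0 (border '')
j=19 s[j]='d': π[19]=0 (border '')
j=20 s[j]='b': π[20]=0 (border '')
j=21 s[j]='a': π[21]=1 (border 'a')
j=22 s[j]='a': π[22]=2 (border 'aa')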